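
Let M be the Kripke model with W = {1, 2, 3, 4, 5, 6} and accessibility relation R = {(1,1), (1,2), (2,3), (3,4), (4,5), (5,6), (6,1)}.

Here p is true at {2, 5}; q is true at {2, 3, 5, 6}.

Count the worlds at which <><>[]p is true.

1: successors {1, 2}; <>[]p there: 1:F, 2:F. ✗
2: successors {3}; <>[]p there: 3:T. ✓
3: successors {4}; <>[]p there: 4:F. ✗
4: successors {5}; <>[]p there: 5:F. ✗
5: successors {6}; <>[]p there: 6:F. ✗
6: successors {1}; <>[]p there: 1:F. ✗
Satisfying worlds: {2}.

1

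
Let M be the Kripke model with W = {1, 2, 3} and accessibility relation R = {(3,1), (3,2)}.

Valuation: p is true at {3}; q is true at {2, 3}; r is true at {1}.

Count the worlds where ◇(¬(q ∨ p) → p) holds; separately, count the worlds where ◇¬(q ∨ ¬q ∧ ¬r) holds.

1 and 1

For ◇(¬(q ∨ p) → p):
1: no successors, so ◇(¬(q ∨ p) → p) fails. ✗
2: no successors, so ◇(¬(q ∨ p) → p) fails. ✗
3: successors {1, 2}; ¬(q ∨ p) → p there: 1:F, 2:T. ✓
— 1 world.
For ◇¬(q ∨ ¬q ∧ ¬r):
1: no successors, so ◇¬(q ∨ ¬q ∧ ¬r) fails. ✗
2: no successors, so ◇¬(q ∨ ¬q ∧ ¬r) fails. ✗
3: successors {1, 2}; ¬(q ∨ ¬q ∧ ¬r) there: 1:T, 2:F. ✓
— 1 world.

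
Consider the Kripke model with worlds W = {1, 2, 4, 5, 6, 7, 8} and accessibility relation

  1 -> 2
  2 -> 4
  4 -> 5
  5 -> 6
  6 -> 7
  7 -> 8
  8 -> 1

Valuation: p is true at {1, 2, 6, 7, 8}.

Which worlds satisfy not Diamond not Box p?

{4, 5, 6, 7, 8}

1: Diamond not Box p is T. ✗
2: Diamond not Box p is T. ✗
4: Diamond not Box p is F. ✓
5: Diamond not Box p is F. ✓
6: Diamond not Box p is F. ✓
7: Diamond not Box p is F. ✓
8: Diamond not Box p is F. ✓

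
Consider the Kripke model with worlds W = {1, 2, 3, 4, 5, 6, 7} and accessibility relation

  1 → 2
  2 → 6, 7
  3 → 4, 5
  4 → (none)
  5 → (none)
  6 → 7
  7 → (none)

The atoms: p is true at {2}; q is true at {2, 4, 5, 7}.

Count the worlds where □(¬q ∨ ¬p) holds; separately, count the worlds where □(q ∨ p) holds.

For □(¬q ∨ ¬p):
1: successors {2}; ¬q ∨ ¬p there: 2:F. ✗
2: successors {6, 7}; ¬q ∨ ¬p there: 6:T, 7:T. ✓
3: successors {4, 5}; ¬q ∨ ¬p there: 4:T, 5:T. ✓
4: no successors, so □(¬q ∨ ¬p) holds vacuously. ✓
5: no successors, so □(¬q ∨ ¬p) holds vacuously. ✓
6: successors {7}; ¬q ∨ ¬p there: 7:T. ✓
7: no successors, so □(¬q ∨ ¬p) holds vacuously. ✓
— 6 worlds.
For □(q ∨ p):
1: successors {2}; q ∨ p there: 2:T. ✓
2: successors {6, 7}; q ∨ p there: 6:F, 7:T. ✗
3: successors {4, 5}; q ∨ p there: 4:T, 5:T. ✓
4: no successors, so □(q ∨ p) holds vacuously. ✓
5: no successors, so □(q ∨ p) holds vacuously. ✓
6: successors {7}; q ∨ p there: 7:T. ✓
7: no successors, so □(q ∨ p) holds vacuously. ✓
— 6 worlds.

6 and 6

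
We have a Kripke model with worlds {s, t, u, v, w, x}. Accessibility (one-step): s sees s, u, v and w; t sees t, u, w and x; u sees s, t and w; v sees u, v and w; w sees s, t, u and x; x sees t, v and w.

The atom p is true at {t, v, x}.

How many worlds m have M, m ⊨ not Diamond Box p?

s: Diamond Box p is F. ✓
t: Diamond Box p is F. ✓
u: Diamond Box p is F. ✓
v: Diamond Box p is F. ✓
w: Diamond Box p is F. ✓
x: Diamond Box p is F. ✓
Satisfying worlds: {s, t, u, v, w, x}.

6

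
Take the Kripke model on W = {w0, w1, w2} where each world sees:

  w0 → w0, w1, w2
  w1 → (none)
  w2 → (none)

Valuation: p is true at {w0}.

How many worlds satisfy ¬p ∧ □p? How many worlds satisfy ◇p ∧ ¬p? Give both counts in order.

2 and 0

For ¬p ∧ □p:
w0: ¬p is F, □p is F. ✗
w1: ¬p is T, □p is T. ✓
w2: ¬p is T, □p is T. ✓
— 2 worlds.
For ◇p ∧ ¬p:
w0: ◇p is T, ¬p is F. ✗
w1: ◇p is F, ¬p is T. ✗
w2: ◇p is F, ¬p is T. ✗
— 0 worlds.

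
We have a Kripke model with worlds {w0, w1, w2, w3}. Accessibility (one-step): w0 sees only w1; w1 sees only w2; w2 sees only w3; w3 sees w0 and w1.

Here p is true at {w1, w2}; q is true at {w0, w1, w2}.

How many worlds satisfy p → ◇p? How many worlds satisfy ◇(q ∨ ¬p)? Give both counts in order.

3 and 4

For p → ◇p:
w0: p is F, ◇p is T. ✓
w1: p is T, ◇p is T. ✓
w2: p is T, ◇p is F. ✗
w3: p is F, ◇p is T. ✓
— 3 worlds.
For ◇(q ∨ ¬p):
w0: successors {w1}; q ∨ ¬p there: w1:T. ✓
w1: successors {w2}; q ∨ ¬p there: w2:T. ✓
w2: successors {w3}; q ∨ ¬p there: w3:T. ✓
w3: successors {w0, w1}; q ∨ ¬p there: w0:T, w1:T. ✓
— 4 worlds.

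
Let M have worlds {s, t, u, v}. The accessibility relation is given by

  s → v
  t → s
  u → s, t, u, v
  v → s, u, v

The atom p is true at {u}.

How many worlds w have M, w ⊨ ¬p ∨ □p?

3

s: ¬p is T, □p is F. ✓
t: ¬p is T, □p is F. ✓
u: ¬p is F, □p is F. ✗
v: ¬p is T, □p is F. ✓
Satisfying worlds: {s, t, v}.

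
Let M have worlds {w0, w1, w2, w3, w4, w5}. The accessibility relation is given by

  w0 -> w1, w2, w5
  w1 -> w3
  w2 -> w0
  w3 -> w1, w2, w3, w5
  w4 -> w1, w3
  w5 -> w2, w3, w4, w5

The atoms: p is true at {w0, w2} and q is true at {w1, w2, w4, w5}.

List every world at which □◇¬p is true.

w0: successors {w1, w2, w5}; ◇¬p there: w1:T, w2:F, w5:T. ✗
w1: successors {w3}; ◇¬p there: w3:T. ✓
w2: successors {w0}; ◇¬p there: w0:T. ✓
w3: successors {w1, w2, w3, w5}; ◇¬p there: w1:T, w2:F, w3:T, w5:T. ✗
w4: successors {w1, w3}; ◇¬p there: w1:T, w3:T. ✓
w5: successors {w2, w3, w4, w5}; ◇¬p there: w2:F, w3:T, w4:T, w5:T. ✗

{w1, w2, w4}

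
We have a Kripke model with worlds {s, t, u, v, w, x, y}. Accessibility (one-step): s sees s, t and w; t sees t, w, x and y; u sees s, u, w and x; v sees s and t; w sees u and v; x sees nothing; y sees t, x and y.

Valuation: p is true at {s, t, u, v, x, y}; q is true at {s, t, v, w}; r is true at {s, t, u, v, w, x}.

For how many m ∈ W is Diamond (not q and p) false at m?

s: successors {s, t, w}; not q and p there: s:F, t:F, w:F. ✗
t: successors {t, w, x, y}; not q and p there: t:F, w:F, x:T, y:T. ✓
u: successors {s, u, w, x}; not q and p there: s:F, u:T, w:F, x:T. ✓
v: successors {s, t}; not q and p there: s:F, t:F. ✗
w: successors {u, v}; not q and p there: u:T, v:F. ✓
x: no successors, so Diamond (not q and p) fails. ✗
y: successors {t, x, y}; not q and p there: t:F, x:T, y:T. ✓
Satisfying worlds: {t, u, w, y}.
So Diamond (not q and p) fails at the other 3 worlds.

3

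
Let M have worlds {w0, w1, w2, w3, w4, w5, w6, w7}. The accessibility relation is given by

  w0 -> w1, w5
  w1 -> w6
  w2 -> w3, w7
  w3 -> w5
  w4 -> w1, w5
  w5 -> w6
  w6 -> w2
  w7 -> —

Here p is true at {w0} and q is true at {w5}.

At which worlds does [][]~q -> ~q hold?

{w0, w1, w2, w3, w4, w6, w7}

w0: [][]~q is T, ~q is T. ✓
w1: [][]~q is T, ~q is T. ✓
w2: [][]~q is F, ~q is T. ✓
w3: [][]~q is T, ~q is T. ✓
w4: [][]~q is T, ~q is T. ✓
w5: [][]~q is T, ~q is F. ✗
w6: [][]~q is T, ~q is T. ✓
w7: [][]~q is T, ~q is T. ✓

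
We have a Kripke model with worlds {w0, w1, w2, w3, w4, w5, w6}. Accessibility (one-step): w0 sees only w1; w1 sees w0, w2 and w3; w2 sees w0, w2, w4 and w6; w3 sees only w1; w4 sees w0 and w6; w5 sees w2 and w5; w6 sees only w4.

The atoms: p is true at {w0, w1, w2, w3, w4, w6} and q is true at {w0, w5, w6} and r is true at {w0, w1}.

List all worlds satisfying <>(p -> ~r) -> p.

{w0, w1, w2, w3, w4, w6}

w0: <>(p -> ~r) is F, p is T. ✓
w1: <>(p -> ~r) is T, p is T. ✓
w2: <>(p -> ~r) is T, p is T. ✓
w3: <>(p -> ~r) is F, p is T. ✓
w4: <>(p -> ~r) is T, p is T. ✓
w5: <>(p -> ~r) is T, p is F. ✗
w6: <>(p -> ~r) is T, p is T. ✓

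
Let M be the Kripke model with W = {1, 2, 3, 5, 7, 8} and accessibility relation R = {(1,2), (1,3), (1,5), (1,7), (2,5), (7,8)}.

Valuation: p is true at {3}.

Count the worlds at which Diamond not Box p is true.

1

1: successors {2, 3, 5, 7}; not Box p there: 2:T, 3:F, 5:F, 7:T. ✓
2: successors {5}; not Box p there: 5:F. ✗
3: no successors, so Diamond not Box p fails. ✗
5: no successors, so Diamond not Box p fails. ✗
7: successors {8}; not Box p there: 8:F. ✗
8: no successors, so Diamond not Box p fails. ✗
Satisfying worlds: {1}.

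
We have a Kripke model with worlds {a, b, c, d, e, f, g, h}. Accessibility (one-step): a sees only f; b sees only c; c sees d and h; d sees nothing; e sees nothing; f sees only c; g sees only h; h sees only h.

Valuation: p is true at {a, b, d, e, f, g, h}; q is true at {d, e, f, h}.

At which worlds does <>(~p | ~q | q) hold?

a: successors {f}; ~p | ~q | q there: f:T. ✓
b: successors {c}; ~p | ~q | q there: c:T. ✓
c: successors {d, h}; ~p | ~q | q there: d:T, h:T. ✓
d: no successors, so <>(~p | ~q | q) fails. ✗
e: no successors, so <>(~p | ~q | q) fails. ✗
f: successors {c}; ~p | ~q | q there: c:T. ✓
g: successors {h}; ~p | ~q | q there: h:T. ✓
h: successors {h}; ~p | ~q | q there: h:T. ✓

{a, b, c, f, g, h}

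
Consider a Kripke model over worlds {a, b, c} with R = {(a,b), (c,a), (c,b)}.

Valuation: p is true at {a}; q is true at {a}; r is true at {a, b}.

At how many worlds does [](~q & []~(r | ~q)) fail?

a: successors {b}; ~q & []~(r | ~q) there: b:T. ✓
b: no successors, so [](~q & []~(r | ~q)) holds vacuously. ✓
c: successors {a, b}; ~q & []~(r | ~q) there: a:F, b:T. ✗
Satisfying worlds: {a, b}.
So [](~q & []~(r | ~q)) fails at the other 1 world.

1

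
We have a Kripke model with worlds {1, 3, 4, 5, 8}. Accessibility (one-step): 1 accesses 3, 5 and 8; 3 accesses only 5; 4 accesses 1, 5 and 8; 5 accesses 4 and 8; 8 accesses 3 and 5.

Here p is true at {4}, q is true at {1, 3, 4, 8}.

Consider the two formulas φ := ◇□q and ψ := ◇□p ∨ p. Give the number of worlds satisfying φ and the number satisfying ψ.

4 and 1

For ◇□q:
1: successors {3, 5, 8}; □q there: 3:F, 5:T, 8:F. ✓
3: successors {5}; □q there: 5:T. ✓
4: successors {1, 5, 8}; □q there: 1:F, 5:T, 8:F. ✓
5: successors {4, 8}; □q there: 4:F, 8:F. ✗
8: successors {3, 5}; □q there: 3:F, 5:T. ✓
— 4 worlds.
For ◇□p ∨ p:
1: ◇□p is F, p is F. ✗
3: ◇□p is F, p is F. ✗
4: ◇□p is F, p is T. ✓
5: ◇□p is F, p is F. ✗
8: ◇□p is F, p is F. ✗
— 1 world.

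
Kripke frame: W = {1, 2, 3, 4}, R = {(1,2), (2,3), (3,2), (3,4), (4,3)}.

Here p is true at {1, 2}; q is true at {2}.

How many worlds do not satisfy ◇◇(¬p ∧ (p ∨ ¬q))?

0

1: successors {2}; ◇(¬p ∧ (p ∨ ¬q)) there: 2:T. ✓
2: successors {3}; ◇(¬p ∧ (p ∨ ¬q)) there: 3:T. ✓
3: successors {2, 4}; ◇(¬p ∧ (p ∨ ¬q)) there: 2:T, 4:T. ✓
4: successors {3}; ◇(¬p ∧ (p ∨ ¬q)) there: 3:T. ✓
Satisfying worlds: {1, 2, 3, 4}.
So ◇◇(¬p ∧ (p ∨ ¬q)) fails at the other 0 worlds.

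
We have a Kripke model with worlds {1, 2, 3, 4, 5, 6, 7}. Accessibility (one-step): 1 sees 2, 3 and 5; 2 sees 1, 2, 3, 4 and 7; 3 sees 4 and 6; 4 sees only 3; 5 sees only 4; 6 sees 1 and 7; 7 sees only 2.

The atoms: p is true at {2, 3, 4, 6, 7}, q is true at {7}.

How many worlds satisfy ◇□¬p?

1: successors {2, 3, 5}; □¬p there: 2:F, 3:F, 5:F. ✗
2: successors {1, 2, 3, 4, 7}; □¬p there: 1:F, 2:F, 3:F, 4:F, 7:F. ✗
3: successors {4, 6}; □¬p there: 4:F, 6:F. ✗
4: successors {3}; □¬p there: 3:F. ✗
5: successors {4}; □¬p there: 4:F. ✗
6: successors {1, 7}; □¬p there: 1:F, 7:F. ✗
7: successors {2}; □¬p there: 2:F. ✗
Satisfying worlds: ∅.

0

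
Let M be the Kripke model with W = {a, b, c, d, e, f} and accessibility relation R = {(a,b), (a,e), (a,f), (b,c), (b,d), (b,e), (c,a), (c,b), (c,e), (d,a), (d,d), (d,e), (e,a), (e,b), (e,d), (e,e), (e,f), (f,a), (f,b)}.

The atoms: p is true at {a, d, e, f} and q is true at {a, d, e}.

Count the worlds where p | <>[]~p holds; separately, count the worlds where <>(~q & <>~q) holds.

4 and 5

For p | <>[]~p:
a: p is T, <>[]~p is F. ✓
b: p is F, <>[]~p is F. ✗
c: p is F, <>[]~p is F. ✗
d: p is T, <>[]~p is F. ✓
e: p is T, <>[]~p is F. ✓
f: p is T, <>[]~p is F. ✓
— 4 worlds.
For <>(~q & <>~q):
a: successors {b, e, f}; ~q & <>~q there: b:T, e:F, f:T. ✓
b: successors {c, d, e}; ~q & <>~q there: c:T, d:F, e:F. ✓
c: successors {a, b, e}; ~q & <>~q there: a:F, b:T, e:F. ✓
d: successors {a, d, e}; ~q & <>~q there: a:F, d:F, e:F. ✗
e: successors {a, b, d, e, f}; ~q & <>~q there: a:F, b:T, d:F, e:F, f:T. ✓
f: successors {a, b}; ~q & <>~q there: a:F, b:T. ✓
— 5 worlds.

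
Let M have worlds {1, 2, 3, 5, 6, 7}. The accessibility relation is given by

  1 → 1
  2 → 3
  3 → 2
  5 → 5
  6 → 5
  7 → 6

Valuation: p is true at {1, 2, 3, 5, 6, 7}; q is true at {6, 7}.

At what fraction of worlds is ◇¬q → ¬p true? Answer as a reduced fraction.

1: ◇¬q is T, ¬p is F. ✗
2: ◇¬q is T, ¬p is F. ✗
3: ◇¬q is T, ¬p is F. ✗
5: ◇¬q is T, ¬p is F. ✗
6: ◇¬q is T, ¬p is F. ✗
7: ◇¬q is F, ¬p is F. ✓
That's 1 of 6 worlds, so 1/6.

1/6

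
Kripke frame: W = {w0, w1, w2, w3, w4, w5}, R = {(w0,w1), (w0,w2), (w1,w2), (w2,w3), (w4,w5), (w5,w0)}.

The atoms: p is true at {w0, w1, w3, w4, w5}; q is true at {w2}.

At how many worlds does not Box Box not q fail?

w0: Box Box not q is F. ✓
w1: Box Box not q is T. ✗
w2: Box Box not q is T. ✗
w3: Box Box not q is T. ✗
w4: Box Box not q is T. ✗
w5: Box Box not q is F. ✓
Satisfying worlds: {w0, w5}.
So not Box Box not q fails at the other 4 worlds.

4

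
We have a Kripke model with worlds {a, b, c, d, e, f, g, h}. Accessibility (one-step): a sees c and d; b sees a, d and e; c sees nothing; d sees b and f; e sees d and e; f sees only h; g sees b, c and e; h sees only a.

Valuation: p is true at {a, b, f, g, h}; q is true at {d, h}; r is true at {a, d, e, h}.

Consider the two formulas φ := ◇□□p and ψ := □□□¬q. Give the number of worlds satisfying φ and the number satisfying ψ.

5 and 2

For ◇□□p:
a: successors {c, d}; □□p there: c:T, d:F. ✓
b: successors {a, d, e}; □□p there: a:T, d:F, e:F. ✓
c: no successors, so ◇□□p fails. ✗
d: successors {b, f}; □□p there: b:F, f:T. ✓
e: successors {d, e}; □□p there: d:F, e:F. ✗
f: successors {h}; □□p there: h:F. ✗
g: successors {b, c, e}; □□p there: b:F, c:T, e:F. ✓
h: successors {a}; □□p there: a:T. ✓
— 5 worlds.
For □□□¬q:
a: successors {c, d}; □□¬q there: c:T, d:F. ✗
b: successors {a, d, e}; □□¬q there: a:T, d:F, e:F. ✗
c: no successors, so □□□¬q holds vacuously. ✓
d: successors {b, f}; □□¬q there: b:F, f:T. ✗
e: successors {d, e}; □□¬q there: d:F, e:F. ✗
f: successors {h}; □□¬q there: h:F. ✗
g: successors {b, c, e}; □□¬q there: b:F, c:T, e:F. ✗
h: successors {a}; □□¬q there: a:T. ✓
— 2 worlds.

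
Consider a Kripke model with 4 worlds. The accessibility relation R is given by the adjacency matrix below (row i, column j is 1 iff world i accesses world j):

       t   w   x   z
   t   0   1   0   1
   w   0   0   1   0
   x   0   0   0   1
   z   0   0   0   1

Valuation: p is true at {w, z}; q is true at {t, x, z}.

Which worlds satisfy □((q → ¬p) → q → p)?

t: successors {w, z}; (q → ¬p) → q → p there: w:T, z:T. ✓
w: successors {x}; (q → ¬p) → q → p there: x:F. ✗
x: successors {z}; (q → ¬p) → q → p there: z:T. ✓
z: successors {z}; (q → ¬p) → q → p there: z:T. ✓

{t, x, z}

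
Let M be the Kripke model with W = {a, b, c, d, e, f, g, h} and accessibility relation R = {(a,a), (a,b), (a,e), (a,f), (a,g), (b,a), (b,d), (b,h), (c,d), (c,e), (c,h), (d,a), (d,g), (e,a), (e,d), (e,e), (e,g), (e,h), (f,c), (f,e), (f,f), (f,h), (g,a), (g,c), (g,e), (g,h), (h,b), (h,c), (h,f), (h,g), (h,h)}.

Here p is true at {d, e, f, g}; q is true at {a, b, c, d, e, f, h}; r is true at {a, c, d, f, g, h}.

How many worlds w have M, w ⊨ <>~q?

4

a: successors {a, b, e, f, g}; ~q there: a:F, b:F, e:F, f:F, g:T. ✓
b: successors {a, d, h}; ~q there: a:F, d:F, h:F. ✗
c: successors {d, e, h}; ~q there: d:F, e:F, h:F. ✗
d: successors {a, g}; ~q there: a:F, g:T. ✓
e: successors {a, d, e, g, h}; ~q there: a:F, d:F, e:F, g:T, h:F. ✓
f: successors {c, e, f, h}; ~q there: c:F, e:F, f:F, h:F. ✗
g: successors {a, c, e, h}; ~q there: a:F, c:F, e:F, h:F. ✗
h: successors {b, c, f, g, h}; ~q there: b:F, c:F, f:F, g:T, h:F. ✓
Satisfying worlds: {a, d, e, h}.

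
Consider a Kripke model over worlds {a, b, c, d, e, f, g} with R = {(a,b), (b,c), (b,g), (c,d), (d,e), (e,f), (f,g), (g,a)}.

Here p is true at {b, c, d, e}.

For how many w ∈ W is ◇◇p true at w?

4

a: successors {b}; ◇p there: b:T. ✓
b: successors {c, g}; ◇p there: c:T, g:F. ✓
c: successors {d}; ◇p there: d:T. ✓
d: successors {e}; ◇p there: e:F. ✗
e: successors {f}; ◇p there: f:F. ✗
f: successors {g}; ◇p there: g:F. ✗
g: successors {a}; ◇p there: a:T. ✓
Satisfying worlds: {a, b, c, g}.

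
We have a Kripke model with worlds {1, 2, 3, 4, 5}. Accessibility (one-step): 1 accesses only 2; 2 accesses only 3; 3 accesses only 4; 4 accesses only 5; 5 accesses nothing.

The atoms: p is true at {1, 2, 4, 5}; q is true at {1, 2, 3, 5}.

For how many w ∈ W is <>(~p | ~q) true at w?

1: successors {2}; ~p | ~q there: 2:F. ✗
2: successors {3}; ~p | ~q there: 3:T. ✓
3: successors {4}; ~p | ~q there: 4:T. ✓
4: successors {5}; ~p | ~q there: 5:F. ✗
5: no successors, so <>(~p | ~q) fails. ✗
Satisfying worlds: {2, 3}.

2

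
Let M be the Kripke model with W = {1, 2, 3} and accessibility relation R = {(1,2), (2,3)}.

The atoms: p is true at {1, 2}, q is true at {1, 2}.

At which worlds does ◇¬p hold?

1: successors {2}; ¬p there: 2:F. ✗
2: successors {3}; ¬p there: 3:T. ✓
3: no successors, so ◇¬p fails. ✗

{2}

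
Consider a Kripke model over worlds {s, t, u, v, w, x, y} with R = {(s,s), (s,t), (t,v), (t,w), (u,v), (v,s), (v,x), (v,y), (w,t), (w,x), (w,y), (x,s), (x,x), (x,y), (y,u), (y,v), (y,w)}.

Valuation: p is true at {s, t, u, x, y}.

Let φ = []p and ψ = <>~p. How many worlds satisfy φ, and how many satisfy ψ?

For []p:
s: successors {s, t}; p there: s:T, t:T. ✓
t: successors {v, w}; p there: v:F, w:F. ✗
u: successors {v}; p there: v:F. ✗
v: successors {s, x, y}; p there: s:T, x:T, y:T. ✓
w: successors {t, x, y}; p there: t:T, x:T, y:T. ✓
x: successors {s, x, y}; p there: s:T, x:T, y:T. ✓
y: successors {u, v, w}; p there: u:T, v:F, w:F. ✗
— 4 worlds.
For <>~p:
s: successors {s, t}; ~p there: s:F, t:F. ✗
t: successors {v, w}; ~p there: v:T, w:T. ✓
u: successors {v}; ~p there: v:T. ✓
v: successors {s, x, y}; ~p there: s:F, x:F, y:F. ✗
w: successors {t, x, y}; ~p there: t:F, x:F, y:F. ✗
x: successors {s, x, y}; ~p there: s:F, x:F, y:F. ✗
y: successors {u, v, w}; ~p there: u:F, v:T, w:T. ✓
— 3 worlds.

4 and 3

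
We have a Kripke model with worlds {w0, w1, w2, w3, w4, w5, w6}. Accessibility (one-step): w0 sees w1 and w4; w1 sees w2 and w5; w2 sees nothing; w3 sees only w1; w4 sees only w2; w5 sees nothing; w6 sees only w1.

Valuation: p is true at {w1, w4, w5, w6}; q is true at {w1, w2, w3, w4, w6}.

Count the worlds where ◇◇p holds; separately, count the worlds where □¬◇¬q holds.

3 and 4

For ◇◇p:
w0: successors {w1, w4}; ◇p there: w1:T, w4:F. ✓
w1: successors {w2, w5}; ◇p there: w2:F, w5:F. ✗
w2: no successors, so ◇◇p fails. ✗
w3: successors {w1}; ◇p there: w1:T. ✓
w4: successors {w2}; ◇p there: w2:F. ✗
w5: no successors, so ◇◇p fails. ✗
w6: successors {w1}; ◇p there: w1:T. ✓
— 3 worlds.
For □¬◇¬q:
w0: successors {w1, w4}; ¬◇¬q there: w1:F, w4:T. ✗
w1: successors {w2, w5}; ¬◇¬q there: w2:T, w5:T. ✓
w2: no successors, so □¬◇¬q holds vacuously. ✓
w3: successors {w1}; ¬◇¬q there: w1:F. ✗
w4: successors {w2}; ¬◇¬q there: w2:T. ✓
w5: no successors, so □¬◇¬q holds vacuously. ✓
w6: successors {w1}; ¬◇¬q there: w1:F. ✗
— 4 worlds.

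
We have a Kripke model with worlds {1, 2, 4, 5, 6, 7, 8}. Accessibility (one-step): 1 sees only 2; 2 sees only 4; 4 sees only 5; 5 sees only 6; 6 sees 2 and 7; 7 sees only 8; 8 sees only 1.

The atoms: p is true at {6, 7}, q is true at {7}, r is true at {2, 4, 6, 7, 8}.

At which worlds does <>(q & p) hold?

1: successors {2}; q & p there: 2:F. ✗
2: successors {4}; q & p there: 4:F. ✗
4: successors {5}; q & p there: 5:F. ✗
5: successors {6}; q & p there: 6:F. ✗
6: successors {2, 7}; q & p there: 2:F, 7:T. ✓
7: successors {8}; q & p there: 8:F. ✗
8: successors {1}; q & p there: 1:F. ✗

{6}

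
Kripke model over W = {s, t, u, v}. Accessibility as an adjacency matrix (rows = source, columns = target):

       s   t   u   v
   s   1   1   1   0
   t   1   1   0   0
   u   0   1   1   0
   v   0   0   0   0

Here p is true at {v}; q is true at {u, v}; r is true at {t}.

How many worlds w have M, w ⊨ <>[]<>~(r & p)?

s: successors {s, t, u}; []<>~(r & p) there: s:T, t:T, u:T. ✓
t: successors {s, t}; []<>~(r & p) there: s:T, t:T. ✓
u: successors {t, u}; []<>~(r & p) there: t:T, u:T. ✓
v: no successors, so <>[]<>~(r & p) fails. ✗
Satisfying worlds: {s, t, u}.

3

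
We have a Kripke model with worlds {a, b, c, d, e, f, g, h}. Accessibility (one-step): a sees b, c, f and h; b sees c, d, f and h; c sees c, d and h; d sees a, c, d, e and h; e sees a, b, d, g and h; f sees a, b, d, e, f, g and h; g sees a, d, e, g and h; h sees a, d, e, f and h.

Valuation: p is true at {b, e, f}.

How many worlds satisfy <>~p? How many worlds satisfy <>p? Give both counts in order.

8 and 7

For <>~p:
a: successors {b, c, f, h}; ~p there: b:F, c:T, f:F, h:T. ✓
b: successors {c, d, f, h}; ~p there: c:T, d:T, f:F, h:T. ✓
c: successors {c, d, h}; ~p there: c:T, d:T, h:T. ✓
d: successors {a, c, d, e, h}; ~p there: a:T, c:T, d:T, e:F, h:T. ✓
e: successors {a, b, d, g, h}; ~p there: a:T, b:F, d:T, g:T, h:T. ✓
f: successors {a, b, d, e, f, g, h}; ~p there: a:T, b:F, d:T, e:F, f:F, g:T, h:T. ✓
g: successors {a, d, e, g, h}; ~p there: a:T, d:T, e:F, g:T, h:T. ✓
h: successors {a, d, e, f, h}; ~p there: a:T, d:T, e:F, f:F, h:T. ✓
— 8 worlds.
For <>p:
a: successors {b, c, f, h}; p there: b:T, c:F, f:T, h:F. ✓
b: successors {c, d, f, h}; p there: c:F, d:F, f:T, h:F. ✓
c: successors {c, d, h}; p there: c:F, d:F, h:F. ✗
d: successors {a, c, d, e, h}; p there: a:F, c:F, d:F, e:T, h:F. ✓
e: successors {a, b, d, g, h}; p there: a:F, b:T, d:F, g:F, h:F. ✓
f: successors {a, b, d, e, f, g, h}; p there: a:F, b:T, d:F, e:T, f:T, g:F, h:F. ✓
g: successors {a, d, e, g, h}; p there: a:F, d:F, e:T, g:F, h:F. ✓
h: successors {a, d, e, f, h}; p there: a:F, d:F, e:T, f:T, h:F. ✓
— 7 worlds.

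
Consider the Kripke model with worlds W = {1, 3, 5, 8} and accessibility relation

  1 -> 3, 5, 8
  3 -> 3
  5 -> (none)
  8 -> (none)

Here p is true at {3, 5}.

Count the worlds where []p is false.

1: successors {3, 5, 8}; p there: 3:T, 5:T, 8:F. ✗
3: successors {3}; p there: 3:T. ✓
5: no successors, so []p holds vacuously. ✓
8: no successors, so []p holds vacuously. ✓
Satisfying worlds: {3, 5, 8}.
So []p fails at the other 1 world.

1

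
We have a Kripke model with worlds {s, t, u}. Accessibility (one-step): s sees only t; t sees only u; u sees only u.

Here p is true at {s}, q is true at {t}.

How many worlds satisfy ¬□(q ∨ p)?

s: □(q ∨ p) is T. ✗
t: □(q ∨ p) is F. ✓
u: □(q ∨ p) is F. ✓
Satisfying worlds: {t, u}.

2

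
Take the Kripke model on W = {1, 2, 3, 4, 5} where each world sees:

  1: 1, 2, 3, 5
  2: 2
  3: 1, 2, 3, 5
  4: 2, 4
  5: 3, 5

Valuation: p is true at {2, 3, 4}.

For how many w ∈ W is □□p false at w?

1: successors {1, 2, 3, 5}; □p there: 1:F, 2:T, 3:F, 5:F. ✗
2: successors {2}; □p there: 2:T. ✓
3: successors {1, 2, 3, 5}; □p there: 1:F, 2:T, 3:F, 5:F. ✗
4: successors {2, 4}; □p there: 2:T, 4:T. ✓
5: successors {3, 5}; □p there: 3:F, 5:F. ✗
Satisfying worlds: {2, 4}.
So □□p fails at the other 3 worlds.

3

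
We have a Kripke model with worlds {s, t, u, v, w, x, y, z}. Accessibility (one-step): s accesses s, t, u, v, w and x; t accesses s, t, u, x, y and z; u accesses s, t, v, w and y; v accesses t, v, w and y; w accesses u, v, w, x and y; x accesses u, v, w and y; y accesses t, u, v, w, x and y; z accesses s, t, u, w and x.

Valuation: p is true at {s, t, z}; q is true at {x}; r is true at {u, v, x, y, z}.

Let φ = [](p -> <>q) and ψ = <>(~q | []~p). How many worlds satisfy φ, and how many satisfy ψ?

For [](p -> <>q):
s: successors {s, t, u, v, w, x}; p -> <>q there: s:T, t:T, u:T, v:T, w:T, x:T. ✓
t: successors {s, t, u, x, y, z}; p -> <>q there: s:T, t:T, u:T, x:T, y:T, z:T. ✓
u: successors {s, t, v, w, y}; p -> <>q there: s:T, t:T, v:T, w:T, y:T. ✓
v: successors {t, v, w, y}; p -> <>q there: t:T, v:T, w:T, y:T. ✓
w: successors {u, v, w, x, y}; p -> <>q there: u:T, v:T, w:T, x:T, y:T. ✓
x: successors {u, v, w, y}; p -> <>q there: u:T, v:T, w:T, y:T. ✓
y: successors {t, u, v, w, x, y}; p -> <>q there: t:T, u:T, v:T, w:T, x:T, y:T. ✓
z: successors {s, t, u, w, x}; p -> <>q there: s:T, t:T, u:T, w:T, x:T. ✓
— 8 worlds.
For <>(~q | []~p):
s: successors {s, t, u, v, w, x}; ~q | []~p there: s:T, t:T, u:T, v:T, w:T, x:T. ✓
t: successors {s, t, u, x, y, z}; ~q | []~p there: s:T, t:T, u:T, x:T, y:T, z:T. ✓
u: successors {s, t, v, w, y}; ~q | []~p there: s:T, t:T, v:T, w:T, y:T. ✓
v: successors {t, v, w, y}; ~q | []~p there: t:T, v:T, w:T, y:T. ✓
w: successors {u, v, w, x, y}; ~q | []~p there: u:T, v:T, w:T, x:T, y:T. ✓
x: successors {u, v, w, y}; ~q | []~p there: u:T, v:T, w:T, y:T. ✓
y: successors {t, u, v, w, x, y}; ~q | []~p there: t:T, u:T, v:T, w:T, x:T, y:T. ✓
z: successors {s, t, u, w, x}; ~q | []~p there: s:T, t:T, u:T, w:T, x:T. ✓
— 8 worlds.

8 and 8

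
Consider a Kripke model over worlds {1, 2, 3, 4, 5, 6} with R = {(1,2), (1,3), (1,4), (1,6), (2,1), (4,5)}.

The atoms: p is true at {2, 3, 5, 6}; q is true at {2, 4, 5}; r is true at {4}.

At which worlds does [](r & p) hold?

{3, 5, 6}

1: successors {2, 3, 4, 6}; r & p there: 2:F, 3:F, 4:F, 6:F. ✗
2: successors {1}; r & p there: 1:F. ✗
3: no successors, so [](r & p) holds vacuously. ✓
4: successors {5}; r & p there: 5:F. ✗
5: no successors, so [](r & p) holds vacuously. ✓
6: no successors, so [](r & p) holds vacuously. ✓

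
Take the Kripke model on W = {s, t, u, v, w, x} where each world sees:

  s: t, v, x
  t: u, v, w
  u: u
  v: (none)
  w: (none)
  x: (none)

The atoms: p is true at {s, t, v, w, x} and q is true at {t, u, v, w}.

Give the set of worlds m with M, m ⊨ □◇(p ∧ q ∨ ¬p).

{u, v, w, x}

s: successors {t, v, x}; ◇(p ∧ q ∨ ¬p) there: t:T, v:F, x:F. ✗
t: successors {u, v, w}; ◇(p ∧ q ∨ ¬p) there: u:T, v:F, w:F. ✗
u: successors {u}; ◇(p ∧ q ∨ ¬p) there: u:T. ✓
v: no successors, so □◇(p ∧ q ∨ ¬p) holds vacuously. ✓
w: no successors, so □◇(p ∧ q ∨ ¬p) holds vacuously. ✓
x: no successors, so □◇(p ∧ q ∨ ¬p) holds vacuously. ✓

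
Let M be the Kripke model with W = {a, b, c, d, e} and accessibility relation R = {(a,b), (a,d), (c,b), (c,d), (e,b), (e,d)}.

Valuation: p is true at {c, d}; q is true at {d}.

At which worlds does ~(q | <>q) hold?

a: q | <>q is T. ✗
b: q | <>q is F. ✓
c: q | <>q is T. ✗
d: q | <>q is T. ✗
e: q | <>q is T. ✗

{b}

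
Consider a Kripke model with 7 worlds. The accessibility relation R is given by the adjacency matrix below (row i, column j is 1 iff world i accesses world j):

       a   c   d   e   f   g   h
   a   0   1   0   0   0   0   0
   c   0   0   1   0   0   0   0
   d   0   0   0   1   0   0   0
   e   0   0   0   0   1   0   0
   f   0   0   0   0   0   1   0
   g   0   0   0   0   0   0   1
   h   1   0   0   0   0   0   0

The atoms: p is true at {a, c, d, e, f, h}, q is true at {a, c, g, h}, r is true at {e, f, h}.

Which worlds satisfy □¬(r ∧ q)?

{a, c, d, e, f, h}

a: successors {c}; ¬(r ∧ q) there: c:T. ✓
c: successors {d}; ¬(r ∧ q) there: d:T. ✓
d: successors {e}; ¬(r ∧ q) there: e:T. ✓
e: successors {f}; ¬(r ∧ q) there: f:T. ✓
f: successors {g}; ¬(r ∧ q) there: g:T. ✓
g: successors {h}; ¬(r ∧ q) there: h:F. ✗
h: successors {a}; ¬(r ∧ q) there: a:T. ✓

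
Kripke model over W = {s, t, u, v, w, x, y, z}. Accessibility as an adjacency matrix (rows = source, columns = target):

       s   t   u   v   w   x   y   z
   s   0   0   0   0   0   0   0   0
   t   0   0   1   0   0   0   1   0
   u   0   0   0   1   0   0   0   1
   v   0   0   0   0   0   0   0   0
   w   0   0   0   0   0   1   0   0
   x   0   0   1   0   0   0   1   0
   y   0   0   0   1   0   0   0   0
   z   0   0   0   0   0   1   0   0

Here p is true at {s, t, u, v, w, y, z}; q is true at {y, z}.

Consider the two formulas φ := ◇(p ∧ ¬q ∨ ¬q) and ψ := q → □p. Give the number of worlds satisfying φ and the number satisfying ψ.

6 and 7

For ◇(p ∧ ¬q ∨ ¬q):
s: no successors, so ◇(p ∧ ¬q ∨ ¬q) fails. ✗
t: successors {u, y}; p ∧ ¬q ∨ ¬q there: u:T, y:F. ✓
u: successors {v, z}; p ∧ ¬q ∨ ¬q there: v:T, z:F. ✓
v: no successors, so ◇(p ∧ ¬q ∨ ¬q) fails. ✗
w: successors {x}; p ∧ ¬q ∨ ¬q there: x:T. ✓
x: successors {u, y}; p ∧ ¬q ∨ ¬q there: u:T, y:F. ✓
y: successors {v}; p ∧ ¬q ∨ ¬q there: v:T. ✓
z: successors {x}; p ∧ ¬q ∨ ¬q there: x:T. ✓
— 6 worlds.
For q → □p:
s: q is F, □p is T. ✓
t: q is F, □p is T. ✓
u: q is F, □p is T. ✓
v: q is F, □p is T. ✓
w: q is F, □p is F. ✓
x: q is F, □p is T. ✓
y: q is T, □p is T. ✓
z: q is T, □p is F. ✗
— 7 worlds.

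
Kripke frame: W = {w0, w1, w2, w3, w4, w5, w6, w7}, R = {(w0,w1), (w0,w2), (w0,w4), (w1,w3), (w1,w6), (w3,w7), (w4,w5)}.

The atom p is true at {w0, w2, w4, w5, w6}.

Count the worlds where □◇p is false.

4

w0: successors {w1, w2, w4}; ◇p there: w1:T, w2:F, w4:T. ✗
w1: successors {w3, w6}; ◇p there: w3:F, w6:F. ✗
w2: no successors, so □◇p holds vacuously. ✓
w3: successors {w7}; ◇p there: w7:F. ✗
w4: successors {w5}; ◇p there: w5:F. ✗
w5: no successors, so □◇p holds vacuously. ✓
w6: no successors, so □◇p holds vacuously. ✓
w7: no successors, so □◇p holds vacuously. ✓
Satisfying worlds: {w2, w5, w6, w7}.
So □◇p fails at the other 4 worlds.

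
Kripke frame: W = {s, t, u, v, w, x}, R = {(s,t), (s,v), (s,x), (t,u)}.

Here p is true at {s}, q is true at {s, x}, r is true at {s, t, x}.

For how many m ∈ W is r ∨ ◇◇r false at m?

3

s: r is T, ◇◇r is F. ✓
t: r is T, ◇◇r is F. ✓
u: r is F, ◇◇r is F. ✗
v: r is F, ◇◇r is F. ✗
w: r is F, ◇◇r is F. ✗
x: r is T, ◇◇r is F. ✓
Satisfying worlds: {s, t, x}.
So r ∨ ◇◇r fails at the other 3 worlds.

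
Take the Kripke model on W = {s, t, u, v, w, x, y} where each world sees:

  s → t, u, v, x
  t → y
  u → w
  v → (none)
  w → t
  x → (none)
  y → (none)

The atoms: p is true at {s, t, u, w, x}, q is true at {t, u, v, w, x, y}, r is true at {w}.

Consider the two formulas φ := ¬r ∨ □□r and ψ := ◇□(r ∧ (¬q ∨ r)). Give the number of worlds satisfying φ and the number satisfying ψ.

6 and 2

For ¬r ∨ □□r:
s: ¬r is T, □□r is F. ✓
t: ¬r is T, □□r is T. ✓
u: ¬r is T, □□r is F. ✓
v: ¬r is T, □□r is T. ✓
w: ¬r is F, □□r is F. ✗
x: ¬r is T, □□r is T. ✓
y: ¬r is T, □□r is T. ✓
— 6 worlds.
For ◇□(r ∧ (¬q ∨ r)):
s: successors {t, u, v, x}; □(r ∧ (¬q ∨ r)) there: t:F, u:T, v:T, x:T. ✓
t: successors {y}; □(r ∧ (¬q ∨ r)) there: y:T. ✓
u: successors {w}; □(r ∧ (¬q ∨ r)) there: w:F. ✗
v: no successors, so ◇□(r ∧ (¬q ∨ r)) fails. ✗
w: successors {t}; □(r ∧ (¬q ∨ r)) there: t:F. ✗
x: no successors, so ◇□(r ∧ (¬q ∨ r)) fails. ✗
y: no successors, so ◇□(r ∧ (¬q ∨ r)) fails. ✗
— 2 worlds.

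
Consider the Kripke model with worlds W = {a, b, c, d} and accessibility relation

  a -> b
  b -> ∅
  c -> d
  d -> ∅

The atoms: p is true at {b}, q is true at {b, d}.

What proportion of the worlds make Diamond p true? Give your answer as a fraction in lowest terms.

1/4

a: successors {b}; p there: b:T. ✓
b: no successors, so Diamond p fails. ✗
c: successors {d}; p there: d:F. ✗
d: no successors, so Diamond p fails. ✗
That's 1 of 4 worlds, so 1/4.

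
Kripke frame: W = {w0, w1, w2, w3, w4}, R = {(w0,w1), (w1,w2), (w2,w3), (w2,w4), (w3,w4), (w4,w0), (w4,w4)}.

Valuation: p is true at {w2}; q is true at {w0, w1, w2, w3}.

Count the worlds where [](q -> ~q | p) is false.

w0: successors {w1}; q -> ~q | p there: w1:F. ✗
w1: successors {w2}; q -> ~q | p there: w2:T. ✓
w2: successors {w3, w4}; q -> ~q | p there: w3:F, w4:T. ✗
w3: successors {w4}; q -> ~q | p there: w4:T. ✓
w4: successors {w0, w4}; q -> ~q | p there: w0:F, w4:T. ✗
Satisfying worlds: {w1, w3}.
So [](q -> ~q | p) fails at the other 3 worlds.

3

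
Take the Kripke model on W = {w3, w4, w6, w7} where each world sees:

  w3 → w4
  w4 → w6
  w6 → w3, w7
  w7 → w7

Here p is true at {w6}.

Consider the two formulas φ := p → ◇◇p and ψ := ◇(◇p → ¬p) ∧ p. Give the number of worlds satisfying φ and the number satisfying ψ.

For p → ◇◇p:
w3: p is F, ◇◇p is T. ✓
w4: p is F, ◇◇p is F. ✓
w6: p is T, ◇◇p is F. ✗
w7: p is F, ◇◇p is F. ✓
— 3 worlds.
For ◇(◇p → ¬p) ∧ p:
w3: ◇(◇p → ¬p) is T, p is F. ✗
w4: ◇(◇p → ¬p) is T, p is F. ✗
w6: ◇(◇p → ¬p) is T, p is T. ✓
w7: ◇(◇p → ¬p) is T, p is F. ✗
— 1 world.

3 and 1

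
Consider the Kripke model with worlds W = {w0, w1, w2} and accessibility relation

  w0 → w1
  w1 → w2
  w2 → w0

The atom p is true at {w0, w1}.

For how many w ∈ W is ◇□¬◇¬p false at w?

w0: successors {w1}; □¬◇¬p there: w1:T. ✓
w1: successors {w2}; □¬◇¬p there: w2:T. ✓
w2: successors {w0}; □¬◇¬p there: w0:F. ✗
Satisfying worlds: {w0, w1}.
So ◇□¬◇¬p fails at the other 1 world.

1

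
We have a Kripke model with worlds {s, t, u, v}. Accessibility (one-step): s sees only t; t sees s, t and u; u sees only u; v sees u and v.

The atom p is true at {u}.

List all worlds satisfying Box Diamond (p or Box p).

{s, u, v}

s: successors {t}; Diamond (p or Box p) there: t:T. ✓
t: successors {s, t, u}; Diamond (p or Box p) there: s:F, t:T, u:T. ✗
u: successors {u}; Diamond (p or Box p) there: u:T. ✓
v: successors {u, v}; Diamond (p or Box p) there: u:T, v:T. ✓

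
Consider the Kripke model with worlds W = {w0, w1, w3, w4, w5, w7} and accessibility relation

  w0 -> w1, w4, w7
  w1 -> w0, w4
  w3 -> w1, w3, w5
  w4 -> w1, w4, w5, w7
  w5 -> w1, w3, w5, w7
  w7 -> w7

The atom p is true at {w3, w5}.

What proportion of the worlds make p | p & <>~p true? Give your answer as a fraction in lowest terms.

w0: p is F, p & <>~p is F. ✗
w1: p is F, p & <>~p is F. ✗
w3: p is T, p & <>~p is T. ✓
w4: p is F, p & <>~p is F. ✗
w5: p is T, p & <>~p is T. ✓
w7: p is F, p & <>~p is F. ✗
That's 2 of 6 worlds, so 2/6 = 1/3.

1/3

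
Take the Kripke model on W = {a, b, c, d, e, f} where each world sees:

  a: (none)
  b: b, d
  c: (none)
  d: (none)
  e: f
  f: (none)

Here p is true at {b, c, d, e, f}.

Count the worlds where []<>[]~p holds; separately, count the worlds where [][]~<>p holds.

For []<>[]~p:
a: no successors, so []<>[]~p holds vacuously. ✓
b: successors {b, d}; <>[]~p there: b:T, d:F. ✗
c: no successors, so []<>[]~p holds vacuously. ✓
d: no successors, so []<>[]~p holds vacuously. ✓
e: successors {f}; <>[]~p there: f:F. ✗
f: no successors, so []<>[]~p holds vacuously. ✓
— 4 worlds.
For [][]~<>p:
a: no successors, so [][]~<>p holds vacuously. ✓
b: successors {b, d}; []~<>p there: b:F, d:T. ✗
c: no successors, so [][]~<>p holds vacuously. ✓
d: no successors, so [][]~<>p holds vacuously. ✓
e: successors {f}; []~<>p there: f:T. ✓
f: no successors, so [][]~<>p holds vacuously. ✓
— 5 worlds.

4 and 5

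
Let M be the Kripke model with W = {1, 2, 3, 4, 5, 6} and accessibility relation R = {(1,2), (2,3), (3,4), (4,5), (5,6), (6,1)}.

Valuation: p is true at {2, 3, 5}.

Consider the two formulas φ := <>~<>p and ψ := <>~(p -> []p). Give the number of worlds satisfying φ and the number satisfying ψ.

3 and 2

For <>~<>p:
1: successors {2}; ~<>p there: 2:F. ✗
2: successors {3}; ~<>p there: 3:T. ✓
3: successors {4}; ~<>p there: 4:F. ✗
4: successors {5}; ~<>p there: 5:T. ✓
5: successors {6}; ~<>p there: 6:T. ✓
6: successors {1}; ~<>p there: 1:F. ✗
— 3 worlds.
For <>~(p -> []p):
1: successors {2}; ~(p -> []p) there: 2:F. ✗
2: successors {3}; ~(p -> []p) there: 3:T. ✓
3: successors {4}; ~(p -> []p) there: 4:F. ✗
4: successors {5}; ~(p -> []p) there: 5:T. ✓
5: successors {6}; ~(p -> []p) there: 6:F. ✗
6: successors {1}; ~(p -> []p) there: 1:F. ✗
— 2 worlds.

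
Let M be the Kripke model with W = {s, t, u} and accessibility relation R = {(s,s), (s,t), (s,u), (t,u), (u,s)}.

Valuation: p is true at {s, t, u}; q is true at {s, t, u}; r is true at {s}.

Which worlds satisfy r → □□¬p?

{t, u}

s: r is T, □□¬p is F. ✗
t: r is F, □□¬p is F. ✓
u: r is F, □□¬p is F. ✓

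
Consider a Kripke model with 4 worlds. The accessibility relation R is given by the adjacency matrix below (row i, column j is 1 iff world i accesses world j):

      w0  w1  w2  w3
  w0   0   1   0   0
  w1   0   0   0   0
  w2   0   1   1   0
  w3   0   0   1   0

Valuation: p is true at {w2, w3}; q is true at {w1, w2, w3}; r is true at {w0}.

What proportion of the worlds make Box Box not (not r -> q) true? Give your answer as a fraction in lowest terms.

1/2

w0: successors {w1}; Box not (not r -> q) there: w1:T. ✓
w1: no successors, so Box Box not (not r -> q) holds vacuously. ✓
w2: successors {w1, w2}; Box not (not r -> q) there: w1:T, w2:F. ✗
w3: successors {w2}; Box not (not r -> q) there: w2:F. ✗
That's 2 of 4 worlds, so 2/4 = 1/2.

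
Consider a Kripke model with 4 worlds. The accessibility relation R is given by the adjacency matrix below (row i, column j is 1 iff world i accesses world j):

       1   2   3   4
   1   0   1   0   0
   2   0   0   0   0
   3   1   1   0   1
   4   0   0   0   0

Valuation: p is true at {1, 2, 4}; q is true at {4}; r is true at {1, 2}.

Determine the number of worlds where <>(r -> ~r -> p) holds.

1: successors {2}; r -> ~r -> p there: 2:T. ✓
2: no successors, so <>(r -> ~r -> p) fails. ✗
3: successors {1, 2, 4}; r -> ~r -> p there: 1:T, 2:T, 4:T. ✓
4: no successors, so <>(r -> ~r -> p) fails. ✗
Satisfying worlds: {1, 3}.

2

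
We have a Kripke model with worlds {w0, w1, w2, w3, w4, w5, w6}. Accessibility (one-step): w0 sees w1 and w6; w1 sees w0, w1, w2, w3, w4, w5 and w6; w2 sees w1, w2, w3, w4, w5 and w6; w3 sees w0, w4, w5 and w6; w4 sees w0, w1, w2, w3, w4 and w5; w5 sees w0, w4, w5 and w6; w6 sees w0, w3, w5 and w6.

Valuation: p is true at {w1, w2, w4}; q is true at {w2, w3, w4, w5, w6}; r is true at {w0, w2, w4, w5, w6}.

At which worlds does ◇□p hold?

∅

w0: successors {w1, w6}; □p there: w1:F, w6:F. ✗
w1: successors {w0, w1, w2, w3, w4, w5, w6}; □p there: w0:F, w1:F, w2:F, w3:F, w4:F, w5:F, w6:F. ✗
w2: successors {w1, w2, w3, w4, w5, w6}; □p there: w1:F, w2:F, w3:F, w4:F, w5:F, w6:F. ✗
w3: successors {w0, w4, w5, w6}; □p there: w0:F, w4:F, w5:F, w6:F. ✗
w4: successors {w0, w1, w2, w3, w4, w5}; □p there: w0:F, w1:F, w2:F, w3:F, w4:F, w5:F. ✗
w5: successors {w0, w4, w5, w6}; □p there: w0:F, w4:F, w5:F, w6:F. ✗
w6: successors {w0, w3, w5, w6}; □p there: w0:F, w3:F, w5:F, w6:F. ✗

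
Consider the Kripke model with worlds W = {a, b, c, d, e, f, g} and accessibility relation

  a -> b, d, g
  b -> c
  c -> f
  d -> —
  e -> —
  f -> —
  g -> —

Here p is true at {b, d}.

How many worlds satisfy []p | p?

a: []p is F, p is F. ✗
b: []p is F, p is T. ✓
c: []p is F, p is F. ✗
d: []p is T, p is T. ✓
e: []p is T, p is F. ✓
f: []p is T, p is F. ✓
g: []p is T, p is F. ✓
Satisfying worlds: {b, d, e, f, g}.

5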